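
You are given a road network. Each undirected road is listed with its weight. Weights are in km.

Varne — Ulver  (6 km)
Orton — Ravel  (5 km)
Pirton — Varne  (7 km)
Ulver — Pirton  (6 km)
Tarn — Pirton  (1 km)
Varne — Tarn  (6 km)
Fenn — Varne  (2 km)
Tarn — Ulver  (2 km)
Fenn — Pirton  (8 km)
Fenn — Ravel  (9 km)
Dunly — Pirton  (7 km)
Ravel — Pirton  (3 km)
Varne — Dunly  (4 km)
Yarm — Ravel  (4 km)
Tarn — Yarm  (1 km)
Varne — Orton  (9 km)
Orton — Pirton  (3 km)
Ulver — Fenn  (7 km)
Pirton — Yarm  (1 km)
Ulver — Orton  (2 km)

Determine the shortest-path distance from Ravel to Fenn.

9 km

Candidate routes:
Ravel → Fenn: 9 = 9
Ravel → Pirton → Fenn: 3+8 = 11
The minimum is 9 km via Ravel → Fenn.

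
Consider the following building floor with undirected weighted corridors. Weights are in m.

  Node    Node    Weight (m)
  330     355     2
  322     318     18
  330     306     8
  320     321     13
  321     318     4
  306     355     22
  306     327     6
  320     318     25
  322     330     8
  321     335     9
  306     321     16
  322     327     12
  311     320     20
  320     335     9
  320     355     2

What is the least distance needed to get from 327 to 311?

Compare a few routes:
327 → 322 → 330 → 355 → 320 → 311: 12+8+2+2+20 = 44
327 → 306 → 330 → 355 → 320 → 311: 6+8+2+2+20 = 38
Cheapest is 327 → 306 → 330 → 355 → 320 → 311 at 38 m.

38 m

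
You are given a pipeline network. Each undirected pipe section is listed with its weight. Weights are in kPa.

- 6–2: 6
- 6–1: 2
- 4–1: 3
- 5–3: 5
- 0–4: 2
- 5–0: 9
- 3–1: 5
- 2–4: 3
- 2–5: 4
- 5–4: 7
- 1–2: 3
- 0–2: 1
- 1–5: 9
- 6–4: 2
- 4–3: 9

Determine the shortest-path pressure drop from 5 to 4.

Enumerating some paths:
5 → 4: 7 = 7
5 → 2 → 1 → 6 → 4: 4+3+2+2 = 11
5 → 0 → 4: 9+2 = 11
5 → 2 → 1 → 4: 4+3+3 = 10
Cheapest is 5 → 4 at 7 kPa.

7 kPa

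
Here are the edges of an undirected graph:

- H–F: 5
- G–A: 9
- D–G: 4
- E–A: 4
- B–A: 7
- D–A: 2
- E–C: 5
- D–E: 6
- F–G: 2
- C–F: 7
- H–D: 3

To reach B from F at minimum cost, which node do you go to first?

G

Compare a few routes:
F → G → D → A → B: 2+4+2+7 = 15
F → H → D → A → B: 5+3+2+7 = 17
Cheapest is F → G → D → A → B at 15.
So from F the first move is to G.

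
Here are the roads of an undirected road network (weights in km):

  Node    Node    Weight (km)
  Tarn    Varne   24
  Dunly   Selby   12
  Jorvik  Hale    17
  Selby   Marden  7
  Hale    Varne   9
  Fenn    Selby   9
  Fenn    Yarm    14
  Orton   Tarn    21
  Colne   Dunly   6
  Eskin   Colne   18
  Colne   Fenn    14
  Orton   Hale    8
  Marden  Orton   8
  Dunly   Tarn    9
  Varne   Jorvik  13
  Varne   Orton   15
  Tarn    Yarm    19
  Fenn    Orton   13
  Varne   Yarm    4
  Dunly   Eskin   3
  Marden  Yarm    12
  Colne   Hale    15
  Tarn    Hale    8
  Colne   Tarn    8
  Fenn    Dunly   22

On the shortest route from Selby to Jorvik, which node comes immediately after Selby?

Marden

Candidate routes:
Selby–Marden–Orton–Hale–Jorvik: 7+8+8+17 = 40
Selby–Marden–Yarm–Varne–Jorvik: 7+12+4+13 = 36
Selby–Fenn–Yarm–Varne–Jorvik: 9+14+4+13 = 40
Cheapest is Selby–Marden–Yarm–Varne–Jorvik at 36 km.
So from Selby the first move is to Marden.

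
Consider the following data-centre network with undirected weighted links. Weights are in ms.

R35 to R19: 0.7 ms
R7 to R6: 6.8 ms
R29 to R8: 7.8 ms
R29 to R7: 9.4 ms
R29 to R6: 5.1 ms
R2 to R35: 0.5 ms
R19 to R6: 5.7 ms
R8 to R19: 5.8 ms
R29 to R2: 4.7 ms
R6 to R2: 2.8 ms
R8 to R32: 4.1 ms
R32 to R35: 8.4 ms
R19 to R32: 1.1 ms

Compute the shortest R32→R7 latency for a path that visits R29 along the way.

16.4 ms

Shortest R32→R29: R32–R19–R35–R2–R29 = 7
Best R29 to R7: R29–R7 costing 9.4
Total via R29: 7 + 9.4 = 16.4 ms.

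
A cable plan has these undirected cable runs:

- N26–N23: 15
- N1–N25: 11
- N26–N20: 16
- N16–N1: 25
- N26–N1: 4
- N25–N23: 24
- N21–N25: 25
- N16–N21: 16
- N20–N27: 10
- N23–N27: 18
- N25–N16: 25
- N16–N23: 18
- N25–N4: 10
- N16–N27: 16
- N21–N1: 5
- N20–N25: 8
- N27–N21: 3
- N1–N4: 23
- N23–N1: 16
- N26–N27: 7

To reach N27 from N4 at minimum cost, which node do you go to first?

Enumerating some paths:
N4 - N25 - N1 - N21 - N27: 10+11+5+3 = 29
N4 - N25 - N20 - N27: 10+8+10 = 28
The minimum is 28 via N4 - N25 - N20 - N27.
So from N4 the first move is to N25.

N25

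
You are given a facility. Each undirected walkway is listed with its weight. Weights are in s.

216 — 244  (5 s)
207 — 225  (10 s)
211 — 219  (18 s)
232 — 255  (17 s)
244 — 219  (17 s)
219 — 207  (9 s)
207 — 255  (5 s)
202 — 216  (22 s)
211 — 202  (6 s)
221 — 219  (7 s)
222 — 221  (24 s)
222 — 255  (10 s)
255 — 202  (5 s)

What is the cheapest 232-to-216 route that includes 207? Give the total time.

Best 232 to 207: 232 → 255 → 207 costing 22
Shortest 207→216: 207 → 219 → 244 → 216 = 31
Total via 207: 22 + 31 = 53 s.

53 s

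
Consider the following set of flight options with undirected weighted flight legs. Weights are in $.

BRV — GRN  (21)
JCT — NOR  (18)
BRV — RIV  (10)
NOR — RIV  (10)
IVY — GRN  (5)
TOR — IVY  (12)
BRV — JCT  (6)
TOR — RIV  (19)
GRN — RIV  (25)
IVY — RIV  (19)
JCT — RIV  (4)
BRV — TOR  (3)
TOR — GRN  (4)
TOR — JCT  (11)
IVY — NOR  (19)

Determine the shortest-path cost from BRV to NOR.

Shortest distances from BRV:
BRV: 0
TOR: 3  (via BRV)
JCT: 6  (via BRV)
GRN: 7  (via TOR)
RIV: 10  (via BRV)
IVY: 12  (via GRN)
NOR: 20  (via RIV)
Shortest route: BRV → RIV → NOR = $20.

$20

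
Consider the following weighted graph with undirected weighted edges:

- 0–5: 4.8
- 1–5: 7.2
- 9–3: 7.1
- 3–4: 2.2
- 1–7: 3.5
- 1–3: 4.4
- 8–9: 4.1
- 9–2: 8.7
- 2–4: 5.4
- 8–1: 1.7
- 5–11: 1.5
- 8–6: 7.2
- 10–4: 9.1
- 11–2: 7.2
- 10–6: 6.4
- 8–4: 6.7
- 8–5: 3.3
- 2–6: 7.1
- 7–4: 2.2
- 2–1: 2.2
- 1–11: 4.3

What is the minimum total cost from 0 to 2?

12

Shortest distances from 0:
0: 0
5: 4.8  (via 0)
11: 6.3  (via 5)
8: 8.1  (via 5)
1: 9.8  (via 8)
2: 12  (via 1)
Shortest route: 0 → 5 → 8 → 1 → 2 = 12.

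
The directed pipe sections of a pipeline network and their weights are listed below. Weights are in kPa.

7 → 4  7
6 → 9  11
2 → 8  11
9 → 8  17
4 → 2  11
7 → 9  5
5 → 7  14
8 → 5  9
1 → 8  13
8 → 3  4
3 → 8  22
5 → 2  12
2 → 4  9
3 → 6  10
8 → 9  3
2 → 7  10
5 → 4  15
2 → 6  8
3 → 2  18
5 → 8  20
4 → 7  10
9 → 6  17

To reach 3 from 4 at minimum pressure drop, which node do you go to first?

2

Candidate routes:
4 - 2 - 8 - 3: 11+11+4 = 26
4 - 2 - 6 - 9 - 8 - 3: 11+8+11+17+4 = 51
4 - 7 - 9 - 8 - 3: 10+5+17+4 = 36
4 - 2 - 7 - 9 - 8 - 3: 11+10+5+17+4 = 47
Cheapest is 4 - 2 - 8 - 3 at 26 kPa.
So from 4 the first move is to 2.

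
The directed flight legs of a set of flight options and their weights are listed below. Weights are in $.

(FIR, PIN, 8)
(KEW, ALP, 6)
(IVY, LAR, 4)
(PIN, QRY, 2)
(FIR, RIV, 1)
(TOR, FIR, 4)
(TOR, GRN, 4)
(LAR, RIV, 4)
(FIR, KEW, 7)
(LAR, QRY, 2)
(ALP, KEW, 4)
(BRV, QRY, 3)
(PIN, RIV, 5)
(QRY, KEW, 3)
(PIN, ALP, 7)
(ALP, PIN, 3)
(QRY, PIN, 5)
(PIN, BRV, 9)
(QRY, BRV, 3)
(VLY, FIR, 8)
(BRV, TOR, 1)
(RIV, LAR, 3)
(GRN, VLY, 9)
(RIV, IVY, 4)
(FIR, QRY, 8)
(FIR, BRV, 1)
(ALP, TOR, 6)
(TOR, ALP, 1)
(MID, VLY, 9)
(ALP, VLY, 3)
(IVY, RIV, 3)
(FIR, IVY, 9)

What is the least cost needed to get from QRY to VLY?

Candidate routes:
QRY → KEW → ALP → VLY: 3+6+3 = 12
QRY → BRV → TOR → ALP → VLY: 3+1+1+3 = 8
The minimum is $8 via QRY → BRV → TOR → ALP → VLY.

$8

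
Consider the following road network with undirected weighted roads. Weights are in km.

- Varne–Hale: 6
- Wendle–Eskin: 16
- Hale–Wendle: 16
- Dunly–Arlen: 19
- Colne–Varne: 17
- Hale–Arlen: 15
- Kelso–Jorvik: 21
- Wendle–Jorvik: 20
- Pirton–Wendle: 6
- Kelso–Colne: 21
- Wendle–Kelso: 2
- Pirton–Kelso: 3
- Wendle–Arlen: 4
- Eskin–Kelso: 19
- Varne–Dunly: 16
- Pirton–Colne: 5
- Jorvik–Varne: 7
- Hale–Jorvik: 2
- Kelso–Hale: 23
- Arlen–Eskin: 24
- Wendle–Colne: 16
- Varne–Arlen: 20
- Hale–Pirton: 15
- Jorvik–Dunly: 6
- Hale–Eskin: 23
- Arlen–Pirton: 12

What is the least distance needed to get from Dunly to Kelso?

25 km

Running Dijkstra from Dunly:
Dunly: 0
Jorvik: 6  (via Dunly)
Hale: 8  (via Jorvik)
Varne: 13  (via Jorvik)
Arlen: 19  (via Dunly)
Wendle: 23  (via Arlen)
Pirton: 23  (via Hale)
Kelso: 25  (via Wendle)
Shortest route: Dunly–Arlen–Wendle–Kelso = 25 km.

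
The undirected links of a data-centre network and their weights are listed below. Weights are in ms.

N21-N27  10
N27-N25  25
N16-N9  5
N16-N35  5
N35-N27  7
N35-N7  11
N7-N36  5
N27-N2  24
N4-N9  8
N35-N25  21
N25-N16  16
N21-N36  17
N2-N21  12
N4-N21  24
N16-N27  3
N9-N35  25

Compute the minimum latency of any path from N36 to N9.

Enumerating some paths:
N36 - N7 - N35 - N16 - N9: 5+11+5+5 = 26
N36 - N7 - N35 - N27 - N16 - N9: 5+11+7+3+5 = 31
The minimum is 26 ms via N36 - N7 - N35 - N16 - N9.

26 ms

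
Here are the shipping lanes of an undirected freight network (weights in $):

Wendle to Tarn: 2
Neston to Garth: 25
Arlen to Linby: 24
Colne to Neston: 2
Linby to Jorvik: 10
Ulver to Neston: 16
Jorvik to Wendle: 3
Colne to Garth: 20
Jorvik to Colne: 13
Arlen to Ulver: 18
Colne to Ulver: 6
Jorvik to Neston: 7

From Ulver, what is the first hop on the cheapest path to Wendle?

Colne

Candidate routes:
Ulver → Colne → Jorvik → Wendle: 6+13+3 = 22
Ulver → Neston → Jorvik → Wendle: 16+7+3 = 26
Ulver → Colne → Neston → Jorvik → Wendle: 6+2+7+3 = 18
Ulver → Neston → Colne → Jorvik → Wendle: 16+2+13+3 = 34
Cheapest is Ulver → Colne → Neston → Jorvik → Wendle at $18.
So from Ulver the first move is to Colne.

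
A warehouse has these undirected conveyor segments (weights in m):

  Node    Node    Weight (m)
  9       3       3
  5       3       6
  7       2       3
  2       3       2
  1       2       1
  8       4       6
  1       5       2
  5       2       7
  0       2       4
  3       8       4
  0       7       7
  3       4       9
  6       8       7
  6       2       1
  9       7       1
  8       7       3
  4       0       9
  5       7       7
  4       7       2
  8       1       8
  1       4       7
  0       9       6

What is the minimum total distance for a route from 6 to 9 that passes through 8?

11 m

Shortest 6→8: 6–8 = 7
Shortest 8→9: 8–7–9 = 4
Total via 8: 7 + 4 = 11 m.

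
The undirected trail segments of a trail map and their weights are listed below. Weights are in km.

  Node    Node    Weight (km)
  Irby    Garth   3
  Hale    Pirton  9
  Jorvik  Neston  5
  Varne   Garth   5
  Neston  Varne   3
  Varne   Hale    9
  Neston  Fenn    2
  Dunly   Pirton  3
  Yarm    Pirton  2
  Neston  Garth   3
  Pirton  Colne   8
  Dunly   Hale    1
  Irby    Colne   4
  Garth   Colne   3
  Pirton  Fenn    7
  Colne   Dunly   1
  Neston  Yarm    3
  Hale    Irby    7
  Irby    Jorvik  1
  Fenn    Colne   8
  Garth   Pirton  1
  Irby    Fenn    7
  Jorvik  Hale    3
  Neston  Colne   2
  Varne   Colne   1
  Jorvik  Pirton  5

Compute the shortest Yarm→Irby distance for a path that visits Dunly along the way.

10 km

Best Yarm to Dunly: Yarm → Pirton → Dunly costing 5
Shortest Dunly→Irby: Dunly → Colne → Irby = 5
Total via Dunly: 5 + 5 = 10 km.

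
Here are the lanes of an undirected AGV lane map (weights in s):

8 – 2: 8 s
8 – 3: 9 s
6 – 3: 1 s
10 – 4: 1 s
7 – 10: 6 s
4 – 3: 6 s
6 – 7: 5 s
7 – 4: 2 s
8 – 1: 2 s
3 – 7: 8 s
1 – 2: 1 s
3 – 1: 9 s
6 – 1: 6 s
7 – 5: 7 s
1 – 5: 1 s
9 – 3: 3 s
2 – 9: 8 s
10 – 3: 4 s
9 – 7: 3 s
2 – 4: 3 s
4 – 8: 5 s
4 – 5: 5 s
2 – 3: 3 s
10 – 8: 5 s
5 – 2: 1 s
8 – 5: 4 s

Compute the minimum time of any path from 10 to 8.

Shortest distances from 10:
10: 0
4: 1  (via 10)
7: 3  (via 4)
2: 4  (via 4)
3: 4  (via 10)
1: 5  (via 2)
5: 5  (via 2)
6: 5  (via 3)
8: 5  (via 10)
Shortest route: 10 → 8 = 5 s.

5 s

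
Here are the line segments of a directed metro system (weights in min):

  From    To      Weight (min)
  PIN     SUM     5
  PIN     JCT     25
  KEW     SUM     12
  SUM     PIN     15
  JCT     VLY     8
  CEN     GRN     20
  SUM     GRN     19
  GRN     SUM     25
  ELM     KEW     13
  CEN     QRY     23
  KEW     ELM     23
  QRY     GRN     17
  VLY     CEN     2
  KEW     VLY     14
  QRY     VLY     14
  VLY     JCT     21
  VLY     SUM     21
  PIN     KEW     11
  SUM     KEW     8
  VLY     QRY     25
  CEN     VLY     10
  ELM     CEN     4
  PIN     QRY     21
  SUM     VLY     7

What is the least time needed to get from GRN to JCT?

53 min

Candidate routes:
GRN → SUM → KEW → VLY → JCT: 25+8+14+21 = 68
GRN → SUM → PIN → JCT: 25+15+25 = 65
GRN → SUM → VLY → JCT: 25+7+21 = 53
GRN → SUM → PIN → KEW → VLY → JCT: 25+15+11+14+21 = 86
Cheapest is GRN → SUM → VLY → JCT at 53 min.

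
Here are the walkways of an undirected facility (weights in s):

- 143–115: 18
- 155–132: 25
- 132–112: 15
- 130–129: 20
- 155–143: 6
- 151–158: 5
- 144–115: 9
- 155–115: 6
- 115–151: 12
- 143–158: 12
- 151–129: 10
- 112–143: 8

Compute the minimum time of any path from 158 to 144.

26 s

Settle nodes by increasing distance from 158:
158: 0
151: 5  (via 158)
143: 12  (via 158)
129: 15  (via 151)
115: 17  (via 151)
155: 18  (via 143)
112: 20  (via 143)
144: 26  (via 115)
Shortest route: 158–151–115–144 = 26 s.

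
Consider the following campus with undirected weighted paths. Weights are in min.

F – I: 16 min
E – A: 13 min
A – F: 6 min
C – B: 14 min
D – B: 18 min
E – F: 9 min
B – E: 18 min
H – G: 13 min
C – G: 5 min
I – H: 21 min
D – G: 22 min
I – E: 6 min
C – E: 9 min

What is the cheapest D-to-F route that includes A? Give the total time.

55 min

Shortest D→A: D → B → E → A = 49
Shortest A→F: A → F = 6
Total via A: 49 + 6 = 55 min.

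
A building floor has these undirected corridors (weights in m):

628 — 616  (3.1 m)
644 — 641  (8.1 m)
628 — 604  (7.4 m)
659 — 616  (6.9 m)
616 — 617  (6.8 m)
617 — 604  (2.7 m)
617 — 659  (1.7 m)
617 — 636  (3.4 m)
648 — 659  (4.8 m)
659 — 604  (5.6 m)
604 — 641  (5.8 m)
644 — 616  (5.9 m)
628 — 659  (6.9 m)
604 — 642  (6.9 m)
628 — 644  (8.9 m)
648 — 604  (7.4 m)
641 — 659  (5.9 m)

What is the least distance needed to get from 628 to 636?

Compare a few routes:
628 → 659 → 617 → 636: 6.9+1.7+3.4 = 12
628 → 616 → 659 → 617 → 636: 3.1+6.9+1.7+3.4 = 15.1
628 → 616 → 617 → 636: 3.1+6.8+3.4 = 13.3
628 → 604 → 617 → 636: 7.4+2.7+3.4 = 13.5
Cheapest is 628 → 659 → 617 → 636 at 12 m.

12 m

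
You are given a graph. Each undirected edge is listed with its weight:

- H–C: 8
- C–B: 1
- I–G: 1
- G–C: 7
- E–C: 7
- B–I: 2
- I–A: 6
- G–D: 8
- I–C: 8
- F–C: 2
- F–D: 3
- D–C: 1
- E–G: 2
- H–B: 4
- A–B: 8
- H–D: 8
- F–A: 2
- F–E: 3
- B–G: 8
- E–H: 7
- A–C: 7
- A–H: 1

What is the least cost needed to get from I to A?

6

Settle nodes by increasing distance from I:
I: 0
G: 1  (via I)
B: 2  (via I)
C: 3  (via B)
E: 3  (via G)
D: 4  (via C)
F: 5  (via C)
A: 6  (via I)
Shortest route: I → A = 6.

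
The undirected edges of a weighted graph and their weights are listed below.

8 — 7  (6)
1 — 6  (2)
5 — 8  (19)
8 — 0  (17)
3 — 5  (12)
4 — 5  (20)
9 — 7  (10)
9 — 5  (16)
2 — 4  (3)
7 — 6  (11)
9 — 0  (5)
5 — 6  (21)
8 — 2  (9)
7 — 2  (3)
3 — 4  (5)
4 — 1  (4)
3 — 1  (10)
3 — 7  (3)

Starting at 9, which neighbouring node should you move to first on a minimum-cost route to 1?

7

Compare a few routes:
9–7–2–4–1: 10+3+3+4 = 20
9–7–3–4–1: 10+3+5+4 = 22
9–7–3–1: 10+3+10 = 23
Cheapest is 9–7–2–4–1 at 20.
So from 9 the first move is to 7.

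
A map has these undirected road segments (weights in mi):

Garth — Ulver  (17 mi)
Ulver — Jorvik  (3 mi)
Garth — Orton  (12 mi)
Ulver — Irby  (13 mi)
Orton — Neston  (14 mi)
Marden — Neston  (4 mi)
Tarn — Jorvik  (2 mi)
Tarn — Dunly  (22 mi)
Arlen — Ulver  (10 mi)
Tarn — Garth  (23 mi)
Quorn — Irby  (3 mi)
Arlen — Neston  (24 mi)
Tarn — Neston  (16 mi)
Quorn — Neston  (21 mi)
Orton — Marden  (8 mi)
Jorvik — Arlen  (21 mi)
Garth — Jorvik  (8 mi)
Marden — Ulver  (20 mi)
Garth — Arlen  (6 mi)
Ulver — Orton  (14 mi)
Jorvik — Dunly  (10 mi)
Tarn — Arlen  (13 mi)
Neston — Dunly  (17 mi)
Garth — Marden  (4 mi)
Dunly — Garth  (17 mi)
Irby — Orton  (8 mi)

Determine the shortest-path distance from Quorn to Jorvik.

Settle nodes by increasing distance from Quorn:
Quorn: 0
Irby: 3  (via Quorn)
Orton: 11  (via Irby)
Ulver: 16  (via Irby)
Jorvik: 19  (via Ulver)
Shortest route: Quorn–Irby–Ulver–Jorvik = 19 mi.

19 mi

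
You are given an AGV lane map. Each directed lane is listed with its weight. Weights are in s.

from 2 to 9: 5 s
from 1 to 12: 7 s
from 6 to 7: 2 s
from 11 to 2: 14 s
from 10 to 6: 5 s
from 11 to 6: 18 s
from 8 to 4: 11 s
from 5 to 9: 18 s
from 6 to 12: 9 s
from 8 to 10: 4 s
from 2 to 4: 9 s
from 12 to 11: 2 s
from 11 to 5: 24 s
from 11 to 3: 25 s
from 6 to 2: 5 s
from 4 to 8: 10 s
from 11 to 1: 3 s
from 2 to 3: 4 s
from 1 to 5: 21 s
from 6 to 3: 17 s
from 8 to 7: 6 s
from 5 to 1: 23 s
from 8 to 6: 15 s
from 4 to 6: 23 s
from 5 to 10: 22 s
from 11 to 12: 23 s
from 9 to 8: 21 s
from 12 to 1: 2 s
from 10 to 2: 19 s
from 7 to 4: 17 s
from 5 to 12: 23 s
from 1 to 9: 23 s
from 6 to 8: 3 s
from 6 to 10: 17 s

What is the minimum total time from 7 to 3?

Shortest distances from 7:
7: 0
4: 17  (via 7)
8: 27  (via 4)
10: 31  (via 8)
6: 36  (via 10)
2: 41  (via 6)
3: 45  (via 2)
Shortest route: 7–4–8–10–6–2–3 = 45 s.

45 s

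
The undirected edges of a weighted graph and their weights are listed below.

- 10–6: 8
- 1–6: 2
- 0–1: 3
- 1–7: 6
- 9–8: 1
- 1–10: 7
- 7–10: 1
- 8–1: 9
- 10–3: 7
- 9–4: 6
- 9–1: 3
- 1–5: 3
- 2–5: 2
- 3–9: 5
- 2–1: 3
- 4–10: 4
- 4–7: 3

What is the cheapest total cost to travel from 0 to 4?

12

Enumerating some paths:
0 - 1 - 7 - 10 - 4: 3+6+1+4 = 14
0 - 1 - 9 - 4: 3+3+6 = 12
The minimum is 12 via 0 - 1 - 9 - 4.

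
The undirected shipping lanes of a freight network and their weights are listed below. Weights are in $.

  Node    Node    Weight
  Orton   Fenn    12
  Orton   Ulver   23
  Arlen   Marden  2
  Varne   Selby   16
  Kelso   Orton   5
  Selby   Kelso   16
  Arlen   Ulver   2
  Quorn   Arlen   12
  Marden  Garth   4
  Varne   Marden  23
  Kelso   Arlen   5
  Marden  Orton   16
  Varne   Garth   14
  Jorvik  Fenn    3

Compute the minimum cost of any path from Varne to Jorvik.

Candidate routes:
Varne → Garth → Marden → Arlen → Kelso → Orton → Fenn → Jorvik: 14+4+2+5+5+12+3 = 45
Varne → Marden → Arlen → Kelso → Orton → Fenn → Jorvik: 23+2+5+5+12+3 = 50
Varne → Garth → Marden → Orton → Fenn → Jorvik: 14+4+16+12+3 = 49
Cheapest is Varne → Garth → Marden → Arlen → Kelso → Orton → Fenn → Jorvik at $45.

$45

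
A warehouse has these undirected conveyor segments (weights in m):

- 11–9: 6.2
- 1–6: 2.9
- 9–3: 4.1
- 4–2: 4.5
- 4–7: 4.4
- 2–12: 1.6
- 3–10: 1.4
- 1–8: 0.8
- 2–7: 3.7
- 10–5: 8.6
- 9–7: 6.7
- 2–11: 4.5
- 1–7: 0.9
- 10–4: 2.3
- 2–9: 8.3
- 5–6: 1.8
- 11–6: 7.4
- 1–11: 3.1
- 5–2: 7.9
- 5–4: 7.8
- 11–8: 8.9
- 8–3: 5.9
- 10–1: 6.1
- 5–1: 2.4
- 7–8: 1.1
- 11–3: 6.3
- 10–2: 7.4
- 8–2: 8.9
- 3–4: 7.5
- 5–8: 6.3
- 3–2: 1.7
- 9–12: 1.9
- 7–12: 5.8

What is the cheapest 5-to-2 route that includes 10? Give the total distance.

Shortest 5→10: 5–1–10 = 8.5
Best 10 to 2: 10–3–2 costing 3.1
Total via 10: 8.5 + 3.1 = 11.6 m.

11.6 m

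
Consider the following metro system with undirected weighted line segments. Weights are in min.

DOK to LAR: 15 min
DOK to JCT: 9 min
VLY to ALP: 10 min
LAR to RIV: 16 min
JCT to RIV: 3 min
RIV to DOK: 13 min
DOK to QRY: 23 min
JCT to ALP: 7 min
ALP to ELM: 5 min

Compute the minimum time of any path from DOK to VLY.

Settle nodes by increasing distance from DOK:
DOK: 0
JCT: 9  (via DOK)
RIV: 12  (via JCT)
LAR: 15  (via DOK)
ALP: 16  (via JCT)
ELM: 21  (via ALP)
QRY: 23  (via DOK)
VLY: 26  (via ALP)
Shortest route: DOK–JCT–ALP–VLY = 26 min.

26 min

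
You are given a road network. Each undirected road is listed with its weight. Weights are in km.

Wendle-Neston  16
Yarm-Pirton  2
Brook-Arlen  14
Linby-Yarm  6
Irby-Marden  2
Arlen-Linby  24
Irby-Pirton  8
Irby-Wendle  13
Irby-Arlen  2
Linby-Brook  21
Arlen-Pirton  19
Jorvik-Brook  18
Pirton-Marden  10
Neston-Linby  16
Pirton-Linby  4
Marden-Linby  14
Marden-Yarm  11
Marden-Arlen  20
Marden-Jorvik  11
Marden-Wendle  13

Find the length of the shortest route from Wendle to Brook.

29 km

Candidate routes:
Wendle → Marden → Jorvik → Brook: 13+11+18 = 42
Wendle → Irby → Arlen → Brook: 13+2+14 = 29
Wendle → Marden → Irby → Arlen → Brook: 13+2+2+14 = 31
The minimum is 29 km via Wendle → Irby → Arlen → Brook.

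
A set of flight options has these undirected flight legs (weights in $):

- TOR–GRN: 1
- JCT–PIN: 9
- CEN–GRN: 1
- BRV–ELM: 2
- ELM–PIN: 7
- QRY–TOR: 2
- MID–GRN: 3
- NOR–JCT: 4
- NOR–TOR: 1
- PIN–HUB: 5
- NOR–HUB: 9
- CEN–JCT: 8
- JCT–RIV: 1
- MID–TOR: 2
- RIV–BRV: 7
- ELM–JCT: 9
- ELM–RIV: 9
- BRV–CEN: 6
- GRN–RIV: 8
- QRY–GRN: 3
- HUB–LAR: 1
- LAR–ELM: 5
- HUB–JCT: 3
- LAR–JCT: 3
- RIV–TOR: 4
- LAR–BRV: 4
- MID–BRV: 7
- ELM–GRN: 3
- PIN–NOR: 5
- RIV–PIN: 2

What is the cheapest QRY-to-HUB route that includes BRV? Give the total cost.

Best QRY to BRV: QRY → GRN → ELM → BRV costing 8
Best BRV to HUB: BRV → LAR → HUB costing 5
Total via BRV: 8 + 5 = $13.

$13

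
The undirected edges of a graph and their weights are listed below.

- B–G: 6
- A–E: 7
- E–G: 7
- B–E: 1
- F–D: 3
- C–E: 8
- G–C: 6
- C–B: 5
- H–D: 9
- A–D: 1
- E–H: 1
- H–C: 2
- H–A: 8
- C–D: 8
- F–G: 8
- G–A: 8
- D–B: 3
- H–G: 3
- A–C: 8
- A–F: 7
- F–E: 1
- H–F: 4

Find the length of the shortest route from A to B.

4

Enumerating some paths:
A → D → F → E → B: 1+3+1+1 = 6
A → D → B: 1+3 = 4
The minimum is 4 via A → D → B.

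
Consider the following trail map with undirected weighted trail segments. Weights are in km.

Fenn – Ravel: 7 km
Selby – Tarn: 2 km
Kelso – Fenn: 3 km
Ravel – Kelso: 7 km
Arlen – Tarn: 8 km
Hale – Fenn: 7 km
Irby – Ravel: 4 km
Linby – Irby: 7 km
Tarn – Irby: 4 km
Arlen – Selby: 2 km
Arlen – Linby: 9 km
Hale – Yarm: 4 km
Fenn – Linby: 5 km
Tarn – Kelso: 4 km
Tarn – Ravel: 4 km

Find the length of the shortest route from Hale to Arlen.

18 km

Shortest distances from Hale:
Hale: 0
Yarm: 4  (via Hale)
Fenn: 7  (via Hale)
Kelso: 10  (via Fenn)
Linby: 12  (via Fenn)
Tarn: 14  (via Kelso)
Ravel: 14  (via Fenn)
Selby: 16  (via Tarn)
Arlen: 18  (via Selby)
Shortest route: Hale–Fenn–Kelso–Tarn–Selby–Arlen = 18 km.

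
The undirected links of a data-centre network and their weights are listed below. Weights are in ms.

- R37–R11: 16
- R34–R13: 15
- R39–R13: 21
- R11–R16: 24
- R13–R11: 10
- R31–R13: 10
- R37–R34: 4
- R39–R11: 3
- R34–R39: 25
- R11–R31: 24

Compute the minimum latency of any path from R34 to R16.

44 ms

Enumerating some paths:
R34 - R13 - R11 - R16: 15+10+24 = 49
R34 - R39 - R11 - R16: 25+3+24 = 52
R34 - R37 - R11 - R16: 4+16+24 = 44
The minimum is 44 ms via R34 - R37 - R11 - R16.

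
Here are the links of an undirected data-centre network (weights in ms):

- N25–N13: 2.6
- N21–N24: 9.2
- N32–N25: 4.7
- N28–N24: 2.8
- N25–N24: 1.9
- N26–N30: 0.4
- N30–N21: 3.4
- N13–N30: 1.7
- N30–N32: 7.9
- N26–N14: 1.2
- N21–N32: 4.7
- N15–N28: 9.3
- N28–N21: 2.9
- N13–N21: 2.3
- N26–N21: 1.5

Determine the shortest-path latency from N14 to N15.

Shortest distances from N14:
N14: 0
N26: 1.2  (via N14)
N30: 1.6  (via N26)
N21: 2.7  (via N26)
N13: 3.3  (via N30)
N28: 5.6  (via N21)
N25: 5.9  (via N13)
N32: 7.4  (via N21)
N24: 7.8  (via N25)
N15: 14.9  (via N28)
Shortest route: N14 → N26 → N21 → N28 → N15 = 14.9 ms.

14.9 ms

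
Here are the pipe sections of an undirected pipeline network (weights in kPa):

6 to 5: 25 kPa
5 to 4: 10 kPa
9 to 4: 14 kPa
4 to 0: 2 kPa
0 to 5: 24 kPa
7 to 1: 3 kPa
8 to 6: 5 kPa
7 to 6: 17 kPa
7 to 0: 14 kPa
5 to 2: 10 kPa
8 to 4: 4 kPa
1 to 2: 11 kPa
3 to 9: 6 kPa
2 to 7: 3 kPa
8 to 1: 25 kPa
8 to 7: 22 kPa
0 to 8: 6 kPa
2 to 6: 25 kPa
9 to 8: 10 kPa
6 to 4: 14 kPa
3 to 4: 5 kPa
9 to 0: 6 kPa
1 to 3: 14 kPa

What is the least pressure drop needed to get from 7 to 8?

Settle nodes by increasing distance from 7:
7: 0
1: 3  (via 7)
2: 3  (via 7)
5: 13  (via 2)
0: 14  (via 7)
4: 16  (via 0)
3: 17  (via 1)
6: 17  (via 7)
8: 20  (via 0)
Shortest route: 7 → 0 → 8 = 20 kPa.

20 kPa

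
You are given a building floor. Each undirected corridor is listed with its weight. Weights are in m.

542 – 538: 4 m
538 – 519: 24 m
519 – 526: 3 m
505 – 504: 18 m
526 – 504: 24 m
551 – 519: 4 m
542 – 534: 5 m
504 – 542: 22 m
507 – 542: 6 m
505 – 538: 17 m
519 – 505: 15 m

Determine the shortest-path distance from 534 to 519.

33 m

Settle nodes by increasing distance from 534:
534: 0
542: 5  (via 534)
538: 9  (via 542)
507: 11  (via 542)
505: 26  (via 538)
504: 27  (via 542)
519: 33  (via 538)
Shortest route: 534 → 542 → 538 → 519 = 33 m.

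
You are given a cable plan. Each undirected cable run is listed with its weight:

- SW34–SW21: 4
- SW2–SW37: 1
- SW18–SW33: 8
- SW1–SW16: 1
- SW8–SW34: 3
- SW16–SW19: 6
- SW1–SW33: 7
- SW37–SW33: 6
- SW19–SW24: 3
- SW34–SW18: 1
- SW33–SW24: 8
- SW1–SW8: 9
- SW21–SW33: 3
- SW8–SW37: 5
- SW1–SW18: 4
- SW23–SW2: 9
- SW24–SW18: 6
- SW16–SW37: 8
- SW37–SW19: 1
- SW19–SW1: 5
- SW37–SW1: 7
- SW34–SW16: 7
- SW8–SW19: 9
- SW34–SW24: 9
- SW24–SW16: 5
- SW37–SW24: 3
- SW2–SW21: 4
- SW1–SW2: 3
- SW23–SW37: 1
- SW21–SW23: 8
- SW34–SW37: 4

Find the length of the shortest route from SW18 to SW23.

Settle nodes by increasing distance from SW18:
SW18: 0
SW34: 1  (via SW18)
SW8: 4  (via SW34)
SW1: 4  (via SW18)
SW16: 5  (via SW1)
SW21: 5  (via SW34)
SW37: 5  (via SW34)
SW19: 6  (via SW37)
SW2: 6  (via SW37)
SW23: 6  (via SW37)
Shortest route: SW18–SW34–SW37–SW23 = 6.

6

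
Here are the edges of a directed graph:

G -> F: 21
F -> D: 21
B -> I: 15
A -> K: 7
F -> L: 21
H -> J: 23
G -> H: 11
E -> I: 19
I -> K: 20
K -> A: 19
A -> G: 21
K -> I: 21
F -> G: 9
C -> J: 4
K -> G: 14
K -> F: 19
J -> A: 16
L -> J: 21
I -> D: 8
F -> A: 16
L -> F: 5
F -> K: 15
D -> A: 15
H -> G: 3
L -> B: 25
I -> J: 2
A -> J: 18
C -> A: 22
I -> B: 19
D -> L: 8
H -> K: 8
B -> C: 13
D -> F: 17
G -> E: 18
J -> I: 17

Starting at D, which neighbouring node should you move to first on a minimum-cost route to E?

L

Compare a few routes:
D–L–F–G–E: 8+5+9+18 = 40
D–F–G–E: 17+9+18 = 44
The minimum is 40 via D–L–F–G–E.
So from D the first move is to L.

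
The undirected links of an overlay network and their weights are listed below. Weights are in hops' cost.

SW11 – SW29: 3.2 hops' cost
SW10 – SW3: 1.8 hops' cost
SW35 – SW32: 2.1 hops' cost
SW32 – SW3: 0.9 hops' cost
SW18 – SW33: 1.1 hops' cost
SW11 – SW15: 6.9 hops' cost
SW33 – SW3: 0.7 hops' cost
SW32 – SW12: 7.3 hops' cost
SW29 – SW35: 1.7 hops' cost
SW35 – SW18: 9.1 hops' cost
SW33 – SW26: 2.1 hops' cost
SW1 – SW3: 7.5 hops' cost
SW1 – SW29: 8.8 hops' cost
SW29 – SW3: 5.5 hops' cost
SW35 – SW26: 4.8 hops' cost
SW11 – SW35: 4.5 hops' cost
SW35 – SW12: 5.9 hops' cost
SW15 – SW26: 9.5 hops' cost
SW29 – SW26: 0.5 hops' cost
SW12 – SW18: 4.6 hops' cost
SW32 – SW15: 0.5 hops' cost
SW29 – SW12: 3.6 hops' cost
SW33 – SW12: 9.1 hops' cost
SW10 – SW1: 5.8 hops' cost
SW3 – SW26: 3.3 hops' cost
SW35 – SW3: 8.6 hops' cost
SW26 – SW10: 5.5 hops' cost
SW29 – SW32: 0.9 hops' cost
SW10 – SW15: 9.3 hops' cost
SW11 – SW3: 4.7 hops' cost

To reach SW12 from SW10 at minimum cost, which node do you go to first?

Compare a few routes:
SW10 → SW3 → SW33 → SW18 → SW12: 1.8+0.7+1.1+4.6 = 8.2
SW10 → SW3 → SW32 → SW29 → SW12: 1.8+0.9+0.9+3.6 = 7.2
The minimum is 7.2 hops' cost via SW10 → SW3 → SW32 → SW29 → SW12.
So from SW10 the first move is to SW3.

SW3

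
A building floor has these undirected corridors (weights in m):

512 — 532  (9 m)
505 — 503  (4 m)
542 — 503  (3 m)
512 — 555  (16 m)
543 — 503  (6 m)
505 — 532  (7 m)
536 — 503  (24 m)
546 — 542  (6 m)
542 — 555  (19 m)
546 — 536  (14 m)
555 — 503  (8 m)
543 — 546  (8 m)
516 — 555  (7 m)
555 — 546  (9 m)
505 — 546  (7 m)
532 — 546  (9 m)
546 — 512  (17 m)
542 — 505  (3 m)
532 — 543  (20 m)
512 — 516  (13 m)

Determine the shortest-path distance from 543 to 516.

21 m

Shortest distances from 543:
543: 0
503: 6  (via 543)
546: 8  (via 543)
542: 9  (via 503)
505: 10  (via 503)
555: 14  (via 503)
532: 17  (via 546)
516: 21  (via 555)
Shortest route: 543 → 503 → 555 → 516 = 21 m.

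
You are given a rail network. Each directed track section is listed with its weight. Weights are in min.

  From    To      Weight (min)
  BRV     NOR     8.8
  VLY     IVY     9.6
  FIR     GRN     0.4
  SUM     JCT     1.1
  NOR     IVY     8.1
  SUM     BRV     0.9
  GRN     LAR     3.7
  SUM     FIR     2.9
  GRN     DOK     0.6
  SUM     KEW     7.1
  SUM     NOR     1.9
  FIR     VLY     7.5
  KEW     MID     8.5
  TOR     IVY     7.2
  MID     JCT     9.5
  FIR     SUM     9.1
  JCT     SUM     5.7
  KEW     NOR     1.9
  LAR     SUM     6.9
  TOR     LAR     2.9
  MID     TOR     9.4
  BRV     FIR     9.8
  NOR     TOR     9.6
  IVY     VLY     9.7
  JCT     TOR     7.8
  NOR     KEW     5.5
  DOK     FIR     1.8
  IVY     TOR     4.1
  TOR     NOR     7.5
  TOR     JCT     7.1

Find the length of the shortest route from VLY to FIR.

26.4 min

Running Dijkstra from VLY:
VLY: 0
IVY: 9.6  (via VLY)
TOR: 13.7  (via IVY)
LAR: 16.6  (via TOR)
JCT: 20.8  (via TOR)
NOR: 21.2  (via TOR)
SUM: 23.5  (via LAR)
BRV: 24.4  (via SUM)
FIR: 26.4  (via SUM)
Shortest route: VLY–IVY–TOR–LAR–SUM–FIR = 26.4 min.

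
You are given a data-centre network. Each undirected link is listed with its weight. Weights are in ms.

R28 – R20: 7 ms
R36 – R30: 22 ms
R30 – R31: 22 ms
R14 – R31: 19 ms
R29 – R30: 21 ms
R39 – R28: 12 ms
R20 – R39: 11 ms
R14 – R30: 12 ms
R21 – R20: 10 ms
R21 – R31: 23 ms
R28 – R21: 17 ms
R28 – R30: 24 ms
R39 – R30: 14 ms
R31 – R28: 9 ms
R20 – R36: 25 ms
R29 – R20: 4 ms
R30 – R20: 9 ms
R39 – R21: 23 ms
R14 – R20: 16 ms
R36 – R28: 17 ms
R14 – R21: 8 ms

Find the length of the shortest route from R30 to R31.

Shortest distances from R30:
R30: 0
R20: 9  (via R30)
R14: 12  (via R30)
R29: 13  (via R20)
R39: 14  (via R30)
R28: 16  (via R20)
R21: 19  (via R20)
R31: 22  (via R30)
Shortest route: R30 → R31 = 22 ms.

22 ms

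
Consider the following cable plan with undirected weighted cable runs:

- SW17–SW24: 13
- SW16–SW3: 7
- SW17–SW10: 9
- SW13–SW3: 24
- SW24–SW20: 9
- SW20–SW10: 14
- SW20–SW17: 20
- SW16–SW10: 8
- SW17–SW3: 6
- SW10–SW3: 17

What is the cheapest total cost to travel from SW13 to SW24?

Compare a few routes:
SW13 - SW3 - SW16 - SW10 - SW17 - SW24: 24+7+8+9+13 = 61
SW13 - SW3 - SW16 - SW10 - SW20 - SW24: 24+7+8+14+9 = 62
SW13 - SW3 - SW17 - SW20 - SW24: 24+6+20+9 = 59
SW13 - SW3 - SW17 - SW24: 24+6+13 = 43
The minimum is 43 via SW13 - SW3 - SW17 - SW24.

43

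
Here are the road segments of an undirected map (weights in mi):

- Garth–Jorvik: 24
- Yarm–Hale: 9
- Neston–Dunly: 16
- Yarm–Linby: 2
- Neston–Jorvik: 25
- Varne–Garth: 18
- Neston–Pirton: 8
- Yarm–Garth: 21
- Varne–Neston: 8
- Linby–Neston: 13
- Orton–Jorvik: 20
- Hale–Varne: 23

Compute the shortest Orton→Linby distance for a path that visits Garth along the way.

Best Orton to Garth: Orton → Jorvik → Garth costing 44
Shortest Garth→Linby: Garth → Yarm → Linby = 23
Total via Garth: 44 + 23 = 67 mi.

67 mi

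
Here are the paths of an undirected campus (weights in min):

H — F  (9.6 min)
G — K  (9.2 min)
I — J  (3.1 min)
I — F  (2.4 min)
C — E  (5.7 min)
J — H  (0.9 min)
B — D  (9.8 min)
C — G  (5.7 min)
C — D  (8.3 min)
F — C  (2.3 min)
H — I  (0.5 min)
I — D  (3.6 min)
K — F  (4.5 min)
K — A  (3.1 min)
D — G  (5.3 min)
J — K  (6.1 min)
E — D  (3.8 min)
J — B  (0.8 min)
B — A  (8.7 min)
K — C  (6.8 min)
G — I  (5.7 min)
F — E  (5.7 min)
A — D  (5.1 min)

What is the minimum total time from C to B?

6.9 min

Candidate routes:
C–F–I–H–J–B: 2.3+2.4+0.5+0.9+0.8 = 6.9
C–F–I–J–B: 2.3+2.4+3.1+0.8 = 8.6
C–G–I–H–J–B: 5.7+5.7+0.5+0.9+0.8 = 13.6
C–F–H–J–B: 2.3+9.6+0.9+0.8 = 13.6
The minimum is 6.9 min via C–F–I–H–J–B.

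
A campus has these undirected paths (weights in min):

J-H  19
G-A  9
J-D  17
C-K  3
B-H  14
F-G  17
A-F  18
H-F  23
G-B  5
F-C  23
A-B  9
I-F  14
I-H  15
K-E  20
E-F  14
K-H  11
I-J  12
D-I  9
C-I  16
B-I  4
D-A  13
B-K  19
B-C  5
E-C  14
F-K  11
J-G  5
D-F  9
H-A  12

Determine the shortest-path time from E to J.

29 min

Shortest distances from E:
E: 0
C: 14  (via E)
F: 14  (via E)
K: 17  (via C)
B: 19  (via C)
D: 23  (via F)
I: 23  (via B)
G: 24  (via B)
A: 28  (via B)
H: 28  (via K)
J: 29  (via G)
Shortest route: E → C → B → G → J = 29 min.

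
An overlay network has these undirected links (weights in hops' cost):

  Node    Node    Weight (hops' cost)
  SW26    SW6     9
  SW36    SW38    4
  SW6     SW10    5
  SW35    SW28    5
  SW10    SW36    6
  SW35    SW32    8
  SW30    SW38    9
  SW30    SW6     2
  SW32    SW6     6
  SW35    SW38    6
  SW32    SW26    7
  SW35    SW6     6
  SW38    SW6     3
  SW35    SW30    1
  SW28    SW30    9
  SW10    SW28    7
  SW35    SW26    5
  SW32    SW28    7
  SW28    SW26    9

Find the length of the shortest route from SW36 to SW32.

Enumerating some paths:
SW36 - SW10 - SW6 - SW32: 6+5+6 = 17
SW36 - SW38 - SW6 - SW32: 4+3+6 = 13
Cheapest is SW36 - SW38 - SW6 - SW32 at 13 hops' cost.

13 hops' cost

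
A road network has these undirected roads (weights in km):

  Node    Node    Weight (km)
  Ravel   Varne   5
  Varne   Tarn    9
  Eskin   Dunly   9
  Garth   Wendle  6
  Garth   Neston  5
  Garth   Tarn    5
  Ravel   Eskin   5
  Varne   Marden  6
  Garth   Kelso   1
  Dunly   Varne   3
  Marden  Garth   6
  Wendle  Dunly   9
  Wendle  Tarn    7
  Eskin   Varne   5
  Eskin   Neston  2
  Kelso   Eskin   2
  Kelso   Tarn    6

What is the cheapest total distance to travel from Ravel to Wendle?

Enumerating some paths:
Ravel–Varne–Eskin–Kelso–Garth–Wendle: 5+5+2+1+6 = 19
Ravel–Eskin–Neston–Garth–Wendle: 5+2+5+6 = 18
Ravel–Varne–Dunly–Wendle: 5+3+9 = 17
Ravel–Eskin–Kelso–Garth–Wendle: 5+2+1+6 = 14
Cheapest is Ravel–Eskin–Kelso–Garth–Wendle at 14 km.

14 km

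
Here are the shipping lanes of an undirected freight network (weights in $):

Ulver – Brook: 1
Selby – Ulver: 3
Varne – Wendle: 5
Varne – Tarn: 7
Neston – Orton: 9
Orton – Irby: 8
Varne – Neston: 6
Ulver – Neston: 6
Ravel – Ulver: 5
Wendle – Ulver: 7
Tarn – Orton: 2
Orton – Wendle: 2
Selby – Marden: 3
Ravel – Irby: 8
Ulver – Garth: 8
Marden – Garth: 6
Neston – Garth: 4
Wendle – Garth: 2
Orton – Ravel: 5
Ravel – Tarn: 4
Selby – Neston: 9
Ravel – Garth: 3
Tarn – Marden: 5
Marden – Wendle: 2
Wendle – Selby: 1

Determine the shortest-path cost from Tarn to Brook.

Settle nodes by increasing distance from Tarn:
Tarn: 0
Orton: 2  (via Tarn)
Ravel: 4  (via Tarn)
Wendle: 4  (via Orton)
Marden: 5  (via Tarn)
Selby: 5  (via Wendle)
Garth: 6  (via Wendle)
Varne: 7  (via Tarn)
Ulver: 8  (via Selby)
Brook: 9  (via Ulver)
Shortest route: Tarn → Orton → Wendle → Selby → Ulver → Brook = $9.

$9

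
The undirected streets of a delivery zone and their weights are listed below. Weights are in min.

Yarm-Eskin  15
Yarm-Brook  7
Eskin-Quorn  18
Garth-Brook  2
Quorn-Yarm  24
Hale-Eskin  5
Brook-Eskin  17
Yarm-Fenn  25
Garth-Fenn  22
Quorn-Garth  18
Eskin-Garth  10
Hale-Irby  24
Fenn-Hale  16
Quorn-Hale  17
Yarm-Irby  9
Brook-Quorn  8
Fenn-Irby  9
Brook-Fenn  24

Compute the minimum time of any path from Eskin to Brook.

12 min

Running Dijkstra from Eskin:
Eskin: 0
Hale: 5  (via Eskin)
Garth: 10  (via Eskin)
Brook: 12  (via Garth)
Shortest route: Eskin–Garth–Brook = 12 min.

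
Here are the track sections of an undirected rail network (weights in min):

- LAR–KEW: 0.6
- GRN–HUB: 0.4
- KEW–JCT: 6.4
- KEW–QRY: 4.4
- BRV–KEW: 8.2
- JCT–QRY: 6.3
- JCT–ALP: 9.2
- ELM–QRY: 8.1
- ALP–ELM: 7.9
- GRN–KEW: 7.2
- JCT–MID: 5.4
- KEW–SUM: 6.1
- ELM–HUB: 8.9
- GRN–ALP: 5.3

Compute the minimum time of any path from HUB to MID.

19.4 min

Running Dijkstra from HUB:
HUB: 0
GRN: 0.4  (via HUB)
ALP: 5.7  (via GRN)
KEW: 7.6  (via GRN)
LAR: 8.2  (via KEW)
ELM: 8.9  (via HUB)
QRY: 12  (via KEW)
SUM: 13.7  (via KEW)
JCT: 14  (via KEW)
BRV: 15.8  (via KEW)
MID: 19.4  (via JCT)
Shortest route: HUB → GRN → KEW → JCT → MID = 19.4 min.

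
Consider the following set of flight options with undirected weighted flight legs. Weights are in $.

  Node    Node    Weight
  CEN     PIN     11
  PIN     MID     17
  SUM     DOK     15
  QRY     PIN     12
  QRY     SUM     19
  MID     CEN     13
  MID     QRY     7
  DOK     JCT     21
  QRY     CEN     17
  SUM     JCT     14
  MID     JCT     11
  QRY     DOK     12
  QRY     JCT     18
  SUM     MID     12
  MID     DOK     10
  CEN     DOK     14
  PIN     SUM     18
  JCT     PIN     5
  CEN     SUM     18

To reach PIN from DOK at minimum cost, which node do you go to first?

QRY

Compare a few routes:
DOK–CEN–PIN: 14+11 = 25
DOK–QRY–PIN: 12+12 = 24
Cheapest is DOK–QRY–PIN at $24.
So from DOK the first move is to QRY.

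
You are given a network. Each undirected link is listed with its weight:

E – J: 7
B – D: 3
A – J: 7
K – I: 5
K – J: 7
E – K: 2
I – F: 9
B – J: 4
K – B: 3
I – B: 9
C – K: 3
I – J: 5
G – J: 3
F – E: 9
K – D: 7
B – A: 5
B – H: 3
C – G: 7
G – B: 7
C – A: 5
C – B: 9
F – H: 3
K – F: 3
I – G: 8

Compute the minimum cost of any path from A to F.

11

Enumerating some paths:
A–B–H–F: 5+3+3 = 11
A–J–B–K–F: 7+4+3+3 = 17
A–J–B–H–F: 7+4+3+3 = 17
The minimum is 11 via A–B–H–F.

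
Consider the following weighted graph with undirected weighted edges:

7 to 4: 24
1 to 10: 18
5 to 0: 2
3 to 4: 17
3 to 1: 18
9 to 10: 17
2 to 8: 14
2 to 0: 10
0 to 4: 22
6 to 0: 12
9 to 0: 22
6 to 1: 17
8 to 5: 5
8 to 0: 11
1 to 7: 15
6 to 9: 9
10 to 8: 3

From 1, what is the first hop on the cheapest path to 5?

Enumerating some paths:
1 → 10 → 8 → 5: 18+3+5 = 26
1 → 6 → 0 → 5: 17+12+2 = 31
Cheapest is 1 → 10 → 8 → 5 at 26.
So from 1 the first move is to 10.

10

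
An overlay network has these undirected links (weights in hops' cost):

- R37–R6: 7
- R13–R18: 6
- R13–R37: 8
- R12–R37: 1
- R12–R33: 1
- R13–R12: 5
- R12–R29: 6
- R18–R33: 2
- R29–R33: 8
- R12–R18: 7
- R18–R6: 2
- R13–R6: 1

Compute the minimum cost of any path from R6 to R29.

Candidate routes:
R6 → R18 → R33 → R29: 2+2+8 = 12
R6 → R18 → R33 → R12 → R29: 2+2+1+6 = 11
R6 → R13 → R12 → R29: 1+5+6 = 12
The minimum is 11 hops' cost via R6 → R18 → R33 → R12 → R29.

11 hops' cost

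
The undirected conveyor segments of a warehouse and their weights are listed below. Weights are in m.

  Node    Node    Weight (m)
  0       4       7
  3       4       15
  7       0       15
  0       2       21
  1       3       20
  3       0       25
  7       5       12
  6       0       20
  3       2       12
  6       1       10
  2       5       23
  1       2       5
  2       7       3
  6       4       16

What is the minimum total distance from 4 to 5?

34 m

Shortest distances from 4:
4: 0
0: 7  (via 4)
3: 15  (via 4)
6: 16  (via 4)
7: 22  (via 0)
2: 25  (via 7)
1: 26  (via 6)
5: 34  (via 7)
Shortest route: 4–0–7–5 = 34 m.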